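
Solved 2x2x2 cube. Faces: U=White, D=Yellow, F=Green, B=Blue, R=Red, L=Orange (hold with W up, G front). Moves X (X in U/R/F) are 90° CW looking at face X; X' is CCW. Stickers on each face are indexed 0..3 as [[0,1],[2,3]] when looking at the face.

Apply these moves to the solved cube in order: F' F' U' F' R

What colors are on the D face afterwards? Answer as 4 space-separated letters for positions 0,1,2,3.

Answer: B B Y O

Derivation:
After move 1 (F'): F=GGGG U=WWRR R=YRYR D=OOYY L=OWOW
After move 2 (F'): F=GGGG U=WWYY R=OROR D=WWYY L=OROR
After move 3 (U'): U=WYWY F=ORGG R=GGOR B=ORBB L=BBOR
After move 4 (F'): F=RGOG U=WYGO R=WGWR D=BRYY L=BYOW
After move 5 (R): R=WWRG U=WGGG F=RROY D=BBYO B=ORYB
Query: D face = BBYO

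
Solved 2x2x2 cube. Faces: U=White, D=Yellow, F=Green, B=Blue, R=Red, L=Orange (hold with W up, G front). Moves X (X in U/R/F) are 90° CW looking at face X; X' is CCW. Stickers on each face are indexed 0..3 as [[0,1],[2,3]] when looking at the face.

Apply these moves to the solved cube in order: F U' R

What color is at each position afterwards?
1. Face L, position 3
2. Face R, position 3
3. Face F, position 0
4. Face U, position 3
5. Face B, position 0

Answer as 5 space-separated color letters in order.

Answer: Y G O G O

Derivation:
After move 1 (F): F=GGGG U=WWOO R=WRWR D=RRYY L=OYOY
After move 2 (U'): U=WOWO F=OYGG R=GGWR B=WRBB L=BBOY
After move 3 (R): R=WGRG U=WYWG F=ORGY D=RBYW B=OROB
Query 1: L[3] = Y
Query 2: R[3] = G
Query 3: F[0] = O
Query 4: U[3] = G
Query 5: B[0] = O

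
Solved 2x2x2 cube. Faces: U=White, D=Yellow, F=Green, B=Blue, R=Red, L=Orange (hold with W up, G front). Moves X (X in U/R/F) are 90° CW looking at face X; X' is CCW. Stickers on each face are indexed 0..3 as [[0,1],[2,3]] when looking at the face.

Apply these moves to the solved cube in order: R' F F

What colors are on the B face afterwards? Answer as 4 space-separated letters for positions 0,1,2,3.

After move 1 (R'): R=RRRR U=WBWB F=GWGW D=YGYG B=YBYB
After move 2 (F): F=GGWW U=WBOO R=WRBR D=RRYG L=OYOG
After move 3 (F): F=WGWG U=WBGY R=OROR D=BWYG L=OROR
Query: B face = YBYB

Answer: Y B Y B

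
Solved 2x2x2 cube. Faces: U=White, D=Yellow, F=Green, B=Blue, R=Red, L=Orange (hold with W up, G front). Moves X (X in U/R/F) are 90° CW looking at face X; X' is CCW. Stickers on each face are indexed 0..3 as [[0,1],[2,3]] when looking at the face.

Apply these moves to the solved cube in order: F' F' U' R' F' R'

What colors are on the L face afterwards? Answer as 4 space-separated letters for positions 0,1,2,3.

Answer: B O O W

Derivation:
After move 1 (F'): F=GGGG U=WWRR R=YRYR D=OOYY L=OWOW
After move 2 (F'): F=GGGG U=WWYY R=OROR D=WWYY L=OROR
After move 3 (U'): U=WYWY F=ORGG R=GGOR B=ORBB L=BBOR
After move 4 (R'): R=GRGO U=WBWO F=OYGY D=WRYG B=YRWB
After move 5 (F'): F=YYOG U=WBGG R=RRWO D=BRYG L=BOOW
After move 6 (R'): R=RORW U=WWGY F=YBOG D=BYYG B=GRRB
Query: L face = BOOW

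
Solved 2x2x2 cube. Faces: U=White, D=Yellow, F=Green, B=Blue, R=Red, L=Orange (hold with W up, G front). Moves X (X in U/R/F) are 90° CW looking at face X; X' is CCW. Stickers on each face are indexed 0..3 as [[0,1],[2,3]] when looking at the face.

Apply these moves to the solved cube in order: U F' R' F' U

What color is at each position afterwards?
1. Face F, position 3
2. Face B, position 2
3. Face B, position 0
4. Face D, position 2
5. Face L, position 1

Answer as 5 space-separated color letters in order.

Answer: R O G Y R

Derivation:
After move 1 (U): U=WWWW F=RRGG R=BBRR B=OOBB L=GGOO
After move 2 (F'): F=RGRG U=WWBR R=YBYR D=GOYY L=GWOW
After move 3 (R'): R=BRYY U=WBBO F=RWRR D=GGYG B=YOOB
After move 4 (F'): F=WRRR U=WBBY R=GRGY D=WWYG L=GOOB
After move 5 (U): U=BWYB F=GRRR R=YOGY B=GOOB L=WROB
Query 1: F[3] = R
Query 2: B[2] = O
Query 3: B[0] = G
Query 4: D[2] = Y
Query 5: L[1] = R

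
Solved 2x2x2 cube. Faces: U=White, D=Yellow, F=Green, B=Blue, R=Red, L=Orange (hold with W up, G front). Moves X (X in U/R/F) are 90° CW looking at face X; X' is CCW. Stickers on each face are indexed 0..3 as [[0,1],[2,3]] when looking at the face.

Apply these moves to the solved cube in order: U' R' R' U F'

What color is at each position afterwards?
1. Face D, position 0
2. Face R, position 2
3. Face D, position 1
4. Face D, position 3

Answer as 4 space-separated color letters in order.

Answer: B Y O W

Derivation:
After move 1 (U'): U=WWWW F=OOGG R=GGRR B=RRBB L=BBOO
After move 2 (R'): R=GRGR U=WBWR F=OWGW D=YOYG B=YRYB
After move 3 (R'): R=RRGG U=WYWY F=OBGR D=YWYW B=GROB
After move 4 (U): U=WWYY F=RRGR R=GRGG B=BBOB L=OBOO
After move 5 (F'): F=RRRG U=WWGG R=WRYG D=BOYW L=OYOY
Query 1: D[0] = B
Query 2: R[2] = Y
Query 3: D[1] = O
Query 4: D[3] = W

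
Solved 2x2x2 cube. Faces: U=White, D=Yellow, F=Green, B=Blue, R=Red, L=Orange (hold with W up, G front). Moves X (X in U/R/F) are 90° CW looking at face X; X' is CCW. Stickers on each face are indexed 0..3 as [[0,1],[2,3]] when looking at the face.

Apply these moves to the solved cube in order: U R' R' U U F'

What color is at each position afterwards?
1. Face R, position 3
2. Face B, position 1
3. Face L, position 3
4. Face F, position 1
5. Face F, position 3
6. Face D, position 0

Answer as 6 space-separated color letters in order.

After move 1 (U): U=WWWW F=RRGG R=BBRR B=OOBB L=GGOO
After move 2 (R'): R=BRBR U=WBWO F=RWGW D=YRYG B=YOYB
After move 3 (R'): R=RRBB U=WYWY F=RBGO D=YWYW B=GORB
After move 4 (U): U=WWYY F=RRGO R=GOBB B=GGRB L=RBOO
After move 5 (U): U=YWYW F=GOGO R=GGBB B=RBRB L=RROO
After move 6 (F'): F=OOGG U=YWGB R=WGYB D=ROYW L=RWOY
Query 1: R[3] = B
Query 2: B[1] = B
Query 3: L[3] = Y
Query 4: F[1] = O
Query 5: F[3] = G
Query 6: D[0] = R

Answer: B B Y O G R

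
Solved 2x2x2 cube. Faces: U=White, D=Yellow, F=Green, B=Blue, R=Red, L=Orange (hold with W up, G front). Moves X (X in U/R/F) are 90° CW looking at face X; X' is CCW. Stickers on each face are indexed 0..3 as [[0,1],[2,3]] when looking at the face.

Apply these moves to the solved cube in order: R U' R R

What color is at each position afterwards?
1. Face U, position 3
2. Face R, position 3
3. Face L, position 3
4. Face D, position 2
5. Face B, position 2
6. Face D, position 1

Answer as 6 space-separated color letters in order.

After move 1 (R): R=RRRR U=WGWG F=GYGY D=YBYB B=WBWB
After move 2 (U'): U=GGWW F=OOGY R=GYRR B=RRWB L=WBOO
After move 3 (R): R=RGRY U=GOWY F=OBGB D=YWYR B=WRGB
After move 4 (R): R=RRYG U=GBWB F=OWGR D=YGYW B=YROB
Query 1: U[3] = B
Query 2: R[3] = G
Query 3: L[3] = O
Query 4: D[2] = Y
Query 5: B[2] = O
Query 6: D[1] = G

Answer: B G O Y O G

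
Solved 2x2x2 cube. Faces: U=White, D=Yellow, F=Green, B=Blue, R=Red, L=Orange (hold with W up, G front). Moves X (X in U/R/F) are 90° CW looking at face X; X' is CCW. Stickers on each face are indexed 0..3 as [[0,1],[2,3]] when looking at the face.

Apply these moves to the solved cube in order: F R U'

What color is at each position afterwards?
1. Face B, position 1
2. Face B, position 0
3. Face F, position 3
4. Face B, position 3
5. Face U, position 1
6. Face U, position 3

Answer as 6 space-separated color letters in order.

Answer: W W Y B G O

Derivation:
After move 1 (F): F=GGGG U=WWOO R=WRWR D=RRYY L=OYOY
After move 2 (R): R=WWRR U=WGOG F=GRGY D=RBYB B=OBWB
After move 3 (U'): U=GGWO F=OYGY R=GRRR B=WWWB L=OBOY
Query 1: B[1] = W
Query 2: B[0] = W
Query 3: F[3] = Y
Query 4: B[3] = B
Query 5: U[1] = G
Query 6: U[3] = O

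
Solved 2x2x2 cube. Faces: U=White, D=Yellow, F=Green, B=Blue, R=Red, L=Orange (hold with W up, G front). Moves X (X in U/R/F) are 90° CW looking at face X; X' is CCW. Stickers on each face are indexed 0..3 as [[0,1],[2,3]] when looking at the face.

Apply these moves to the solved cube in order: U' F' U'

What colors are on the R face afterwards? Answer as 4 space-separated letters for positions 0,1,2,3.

After move 1 (U'): U=WWWW F=OOGG R=GGRR B=RRBB L=BBOO
After move 2 (F'): F=OGOG U=WWGR R=YGYR D=BOYY L=BWOW
After move 3 (U'): U=WRWG F=BWOG R=OGYR B=YGBB L=RROW
Query: R face = OGYR

Answer: O G Y R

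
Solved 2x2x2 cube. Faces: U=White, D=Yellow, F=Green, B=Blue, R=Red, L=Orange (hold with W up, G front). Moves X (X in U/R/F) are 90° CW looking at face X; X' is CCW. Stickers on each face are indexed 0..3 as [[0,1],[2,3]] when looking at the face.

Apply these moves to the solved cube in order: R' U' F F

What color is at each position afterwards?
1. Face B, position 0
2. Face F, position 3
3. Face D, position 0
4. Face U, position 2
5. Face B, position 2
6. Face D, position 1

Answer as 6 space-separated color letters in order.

Answer: R O W G Y W

Derivation:
After move 1 (R'): R=RRRR U=WBWB F=GWGW D=YGYG B=YBYB
After move 2 (U'): U=BBWW F=OOGW R=GWRR B=RRYB L=YBOO
After move 3 (F): F=GOWO U=BBOB R=WWWR D=RGYG L=YYOG
After move 4 (F): F=WGOO U=BBGY R=OWBR D=WWYG L=YROG
Query 1: B[0] = R
Query 2: F[3] = O
Query 3: D[0] = W
Query 4: U[2] = G
Query 5: B[2] = Y
Query 6: D[1] = W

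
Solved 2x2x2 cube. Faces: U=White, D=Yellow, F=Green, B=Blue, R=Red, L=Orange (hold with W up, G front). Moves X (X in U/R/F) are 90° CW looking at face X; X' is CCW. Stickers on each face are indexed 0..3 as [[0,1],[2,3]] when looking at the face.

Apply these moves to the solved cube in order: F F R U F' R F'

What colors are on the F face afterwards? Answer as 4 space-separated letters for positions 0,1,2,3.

Answer: R B O O

Derivation:
After move 1 (F): F=GGGG U=WWOO R=WRWR D=RRYY L=OYOY
After move 2 (F): F=GGGG U=WWYY R=OROR D=WWYY L=OROR
After move 3 (R): R=OORR U=WGYG F=GWGY D=WBYB B=YBWB
After move 4 (U): U=YWGG F=OOGY R=YBRR B=ORWB L=GWOR
After move 5 (F'): F=OYOG U=YWYR R=BBWR D=WRYB L=GGOG
After move 6 (R): R=WBRB U=YYYG F=OROB D=WWYO B=RRWB
After move 7 (F'): F=RBOO U=YYWR R=WBWB D=GGYO L=GGOY
Query: F face = RBOO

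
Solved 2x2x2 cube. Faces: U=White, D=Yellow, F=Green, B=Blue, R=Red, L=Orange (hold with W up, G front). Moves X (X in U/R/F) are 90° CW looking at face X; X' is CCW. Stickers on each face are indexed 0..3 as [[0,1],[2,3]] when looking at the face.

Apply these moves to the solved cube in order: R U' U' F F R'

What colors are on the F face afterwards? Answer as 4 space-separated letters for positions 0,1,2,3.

Answer: Y W B Y

Derivation:
After move 1 (R): R=RRRR U=WGWG F=GYGY D=YBYB B=WBWB
After move 2 (U'): U=GGWW F=OOGY R=GYRR B=RRWB L=WBOO
After move 3 (U'): U=GWGW F=WBGY R=OORR B=GYWB L=RROO
After move 4 (F): F=GWYB U=GWOR R=GOWR D=ROYB L=RYOB
After move 5 (F): F=YGBW U=GWBY R=OORR D=WGYB L=RROO
After move 6 (R'): R=OROR U=GWBG F=YWBY D=WGYW B=BYGB
Query: F face = YWBY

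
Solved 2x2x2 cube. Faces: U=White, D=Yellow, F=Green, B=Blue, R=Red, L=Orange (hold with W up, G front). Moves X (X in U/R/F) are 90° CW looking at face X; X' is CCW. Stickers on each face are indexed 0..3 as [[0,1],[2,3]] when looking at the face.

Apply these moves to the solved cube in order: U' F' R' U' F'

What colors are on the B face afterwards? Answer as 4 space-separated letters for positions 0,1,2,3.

After move 1 (U'): U=WWWW F=OOGG R=GGRR B=RRBB L=BBOO
After move 2 (F'): F=OGOG U=WWGR R=YGYR D=BOYY L=BWOW
After move 3 (R'): R=GRYY U=WBGR F=OWOR D=BGYG B=YROB
After move 4 (U'): U=BRWG F=BWOR R=OWYY B=GROB L=YROW
After move 5 (F'): F=WRBO U=BROY R=GWBY D=RWYG L=YGOW
Query: B face = GROB

Answer: G R O B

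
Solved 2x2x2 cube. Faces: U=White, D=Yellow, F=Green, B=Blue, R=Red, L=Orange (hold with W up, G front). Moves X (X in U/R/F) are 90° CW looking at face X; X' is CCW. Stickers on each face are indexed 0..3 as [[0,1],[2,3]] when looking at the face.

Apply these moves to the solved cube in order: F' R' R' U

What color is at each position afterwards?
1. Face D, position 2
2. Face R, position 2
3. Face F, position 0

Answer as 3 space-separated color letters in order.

Answer: Y R R

Derivation:
After move 1 (F'): F=GGGG U=WWRR R=YRYR D=OOYY L=OWOW
After move 2 (R'): R=RRYY U=WBRB F=GWGR D=OGYG B=YBOB
After move 3 (R'): R=RYRY U=WORY F=GBGB D=OWYR B=GBGB
After move 4 (U): U=RWYO F=RYGB R=GBRY B=OWGB L=GBOW
Query 1: D[2] = Y
Query 2: R[2] = R
Query 3: F[0] = R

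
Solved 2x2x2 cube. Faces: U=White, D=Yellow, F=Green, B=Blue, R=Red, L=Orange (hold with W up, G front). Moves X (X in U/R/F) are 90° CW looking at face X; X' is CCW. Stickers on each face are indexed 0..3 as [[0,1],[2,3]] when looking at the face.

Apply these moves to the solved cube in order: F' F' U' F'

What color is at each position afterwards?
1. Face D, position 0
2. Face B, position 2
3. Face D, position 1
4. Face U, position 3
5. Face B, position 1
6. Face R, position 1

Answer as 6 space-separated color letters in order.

After move 1 (F'): F=GGGG U=WWRR R=YRYR D=OOYY L=OWOW
After move 2 (F'): F=GGGG U=WWYY R=OROR D=WWYY L=OROR
After move 3 (U'): U=WYWY F=ORGG R=GGOR B=ORBB L=BBOR
After move 4 (F'): F=RGOG U=WYGO R=WGWR D=BRYY L=BYOW
Query 1: D[0] = B
Query 2: B[2] = B
Query 3: D[1] = R
Query 4: U[3] = O
Query 5: B[1] = R
Query 6: R[1] = G

Answer: B B R O R G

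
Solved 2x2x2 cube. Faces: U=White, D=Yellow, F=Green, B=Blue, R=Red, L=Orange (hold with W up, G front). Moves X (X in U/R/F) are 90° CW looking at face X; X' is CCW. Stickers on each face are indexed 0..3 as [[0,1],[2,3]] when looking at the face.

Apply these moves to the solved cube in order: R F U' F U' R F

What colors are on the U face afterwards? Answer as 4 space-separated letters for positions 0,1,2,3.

After move 1 (R): R=RRRR U=WGWG F=GYGY D=YBYB B=WBWB
After move 2 (F): F=GGYY U=WGOO R=WRGR D=RRYB L=OYOB
After move 3 (U'): U=GOWO F=OYYY R=GGGR B=WRWB L=WBOB
After move 4 (F): F=YOYY U=GOBB R=WGOR D=GGYB L=WROR
After move 5 (U'): U=OBGB F=WRYY R=YOOR B=WGWB L=WROR
After move 6 (R): R=OYRO U=ORGY F=WGYB D=GWYW B=BGBB
After move 7 (F): F=YWBG U=ORRR R=GYYO D=ROYW L=WGOW
Query: U face = ORRR

Answer: O R R R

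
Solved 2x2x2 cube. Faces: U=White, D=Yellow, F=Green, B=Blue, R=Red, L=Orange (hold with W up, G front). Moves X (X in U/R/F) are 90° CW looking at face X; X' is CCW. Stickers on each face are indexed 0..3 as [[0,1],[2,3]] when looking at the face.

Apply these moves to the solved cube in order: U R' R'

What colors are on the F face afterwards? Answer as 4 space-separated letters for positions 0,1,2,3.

After move 1 (U): U=WWWW F=RRGG R=BBRR B=OOBB L=GGOO
After move 2 (R'): R=BRBR U=WBWO F=RWGW D=YRYG B=YOYB
After move 3 (R'): R=RRBB U=WYWY F=RBGO D=YWYW B=GORB
Query: F face = RBGO

Answer: R B G O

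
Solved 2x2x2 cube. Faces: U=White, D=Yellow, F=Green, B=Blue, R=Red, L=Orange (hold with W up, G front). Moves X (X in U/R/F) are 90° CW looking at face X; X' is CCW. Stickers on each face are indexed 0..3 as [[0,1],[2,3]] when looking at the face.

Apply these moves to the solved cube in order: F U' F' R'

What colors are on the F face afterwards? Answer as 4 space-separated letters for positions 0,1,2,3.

After move 1 (F): F=GGGG U=WWOO R=WRWR D=RRYY L=OYOY
After move 2 (U'): U=WOWO F=OYGG R=GGWR B=WRBB L=BBOY
After move 3 (F'): F=YGOG U=WOGW R=RGRR D=BYYY L=BOOW
After move 4 (R'): R=GRRR U=WBGW F=YOOW D=BGYG B=YRYB
Query: F face = YOOW

Answer: Y O O W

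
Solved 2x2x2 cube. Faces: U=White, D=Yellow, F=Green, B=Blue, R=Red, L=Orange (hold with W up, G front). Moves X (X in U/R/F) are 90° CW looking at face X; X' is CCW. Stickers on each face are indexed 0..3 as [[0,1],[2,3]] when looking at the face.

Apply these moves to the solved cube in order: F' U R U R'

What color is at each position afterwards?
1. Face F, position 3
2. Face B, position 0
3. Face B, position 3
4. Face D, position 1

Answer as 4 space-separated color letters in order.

Answer: R O B B

Derivation:
After move 1 (F'): F=GGGG U=WWRR R=YRYR D=OOYY L=OWOW
After move 2 (U): U=RWRW F=YRGG R=BBYR B=OWBB L=GGOW
After move 3 (R): R=YBRB U=RRRG F=YOGY D=OBYO B=WWWB
After move 4 (U): U=RRGR F=YBGY R=WWRB B=GGWB L=YOOW
After move 5 (R'): R=WBWR U=RWGG F=YRGR D=OBYY B=OGBB
Query 1: F[3] = R
Query 2: B[0] = O
Query 3: B[3] = B
Query 4: D[1] = B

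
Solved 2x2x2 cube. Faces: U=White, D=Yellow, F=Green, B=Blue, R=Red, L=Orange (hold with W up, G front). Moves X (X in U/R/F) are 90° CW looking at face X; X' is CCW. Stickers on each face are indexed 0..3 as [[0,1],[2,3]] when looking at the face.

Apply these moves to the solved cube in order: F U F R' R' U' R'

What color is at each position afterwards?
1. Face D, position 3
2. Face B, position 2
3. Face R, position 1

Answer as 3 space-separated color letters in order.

Answer: O W O

Derivation:
After move 1 (F): F=GGGG U=WWOO R=WRWR D=RRYY L=OYOY
After move 2 (U): U=OWOW F=WRGG R=BBWR B=OYBB L=GGOY
After move 3 (F): F=GWGR U=OWYG R=OBWR D=WBYY L=GROR
After move 4 (R'): R=BROW U=OBYO F=GWGG D=WWYR B=YYBB
After move 5 (R'): R=RWBO U=OBYY F=GBGO D=WWYG B=RYWB
After move 6 (U'): U=BYOY F=GRGO R=GBBO B=RWWB L=RYOR
After move 7 (R'): R=BOGB U=BWOR F=GYGY D=WRYO B=GWWB
Query 1: D[3] = O
Query 2: B[2] = W
Query 3: R[1] = O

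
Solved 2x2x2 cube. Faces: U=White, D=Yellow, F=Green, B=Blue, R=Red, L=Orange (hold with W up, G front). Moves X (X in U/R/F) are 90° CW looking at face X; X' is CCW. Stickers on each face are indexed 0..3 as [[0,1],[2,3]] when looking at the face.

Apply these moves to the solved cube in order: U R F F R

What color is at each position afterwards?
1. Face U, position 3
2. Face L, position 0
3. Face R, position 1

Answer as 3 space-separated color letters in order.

Answer: R G O

Derivation:
After move 1 (U): U=WWWW F=RRGG R=BBRR B=OOBB L=GGOO
After move 2 (R): R=RBRB U=WRWG F=RYGY D=YBYO B=WOWB
After move 3 (F): F=GRYY U=WROG R=WBGB D=RRYO L=GYOB
After move 4 (F): F=YGYR U=WRBY R=OBGB D=GWYO L=GROR
After move 5 (R): R=GOBB U=WGBR F=YWYO D=GWYW B=YORB
Query 1: U[3] = R
Query 2: L[0] = G
Query 3: R[1] = O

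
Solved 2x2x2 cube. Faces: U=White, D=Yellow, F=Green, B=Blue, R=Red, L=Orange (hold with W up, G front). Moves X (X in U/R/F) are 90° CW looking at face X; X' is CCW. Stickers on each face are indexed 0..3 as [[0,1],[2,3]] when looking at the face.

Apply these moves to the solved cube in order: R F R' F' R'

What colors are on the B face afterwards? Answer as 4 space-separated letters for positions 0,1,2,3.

After move 1 (R): R=RRRR U=WGWG F=GYGY D=YBYB B=WBWB
After move 2 (F): F=GGYY U=WGOO R=WRGR D=RRYB L=OYOB
After move 3 (R'): R=RRWG U=WWOW F=GGYO D=RGYY B=BBRB
After move 4 (F'): F=GOGY U=WWRW R=GRRG D=YBYY L=OWOO
After move 5 (R'): R=RGGR U=WRRB F=GWGW D=YOYY B=YBBB
Query: B face = YBBB

Answer: Y B B B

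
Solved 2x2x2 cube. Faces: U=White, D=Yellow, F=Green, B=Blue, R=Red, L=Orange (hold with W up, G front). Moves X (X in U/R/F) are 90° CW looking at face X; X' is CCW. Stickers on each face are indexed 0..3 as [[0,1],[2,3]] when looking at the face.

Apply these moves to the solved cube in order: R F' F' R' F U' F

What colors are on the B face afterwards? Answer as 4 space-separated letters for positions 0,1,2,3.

Answer: B R W B

Derivation:
After move 1 (R): R=RRRR U=WGWG F=GYGY D=YBYB B=WBWB
After move 2 (F'): F=YYGG U=WGRR R=BRYR D=OOYB L=OGOW
After move 3 (F'): F=YGYG U=WGBY R=OROR D=GWYB L=OROR
After move 4 (R'): R=RROO U=WWBW F=YGYY D=GGYG B=BBWB
After move 5 (F): F=YYYG U=WWRR R=BRWO D=ORYG L=OGOG
After move 6 (U'): U=WRWR F=OGYG R=YYWO B=BRWB L=BBOG
After move 7 (F): F=YOGG U=WRGB R=WYRO D=WYYG L=BOOR
Query: B face = BRWB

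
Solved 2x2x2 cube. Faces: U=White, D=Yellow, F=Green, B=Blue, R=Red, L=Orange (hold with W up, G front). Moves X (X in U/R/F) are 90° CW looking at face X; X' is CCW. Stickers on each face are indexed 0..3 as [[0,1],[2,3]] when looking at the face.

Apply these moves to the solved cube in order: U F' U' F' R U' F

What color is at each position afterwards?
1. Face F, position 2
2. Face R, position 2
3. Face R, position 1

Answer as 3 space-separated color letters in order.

After move 1 (U): U=WWWW F=RRGG R=BBRR B=OOBB L=GGOO
After move 2 (F'): F=RGRG U=WWBR R=YBYR D=GOYY L=GWOW
After move 3 (U'): U=WRWB F=GWRG R=RGYR B=YBBB L=OOOW
After move 4 (F'): F=WGGR U=WRRY R=OGGR D=OWYY L=OBOW
After move 5 (R): R=GORG U=WGRR F=WWGY D=OBYY B=YBRB
After move 6 (U'): U=GRWR F=OBGY R=WWRG B=GORB L=YBOW
After move 7 (F): F=GOYB U=GRWB R=WWRG D=RWYY L=YOOB
Query 1: F[2] = Y
Query 2: R[2] = R
Query 3: R[1] = W

Answer: Y R W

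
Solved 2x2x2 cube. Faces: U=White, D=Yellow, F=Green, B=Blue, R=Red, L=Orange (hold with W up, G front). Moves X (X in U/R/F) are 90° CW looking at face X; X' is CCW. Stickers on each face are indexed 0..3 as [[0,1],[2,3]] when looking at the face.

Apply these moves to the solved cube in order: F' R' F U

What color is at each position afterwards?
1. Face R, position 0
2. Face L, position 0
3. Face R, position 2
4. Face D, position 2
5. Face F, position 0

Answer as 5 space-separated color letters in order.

Answer: Y G B Y R

Derivation:
After move 1 (F'): F=GGGG U=WWRR R=YRYR D=OOYY L=OWOW
After move 2 (R'): R=RRYY U=WBRB F=GWGR D=OGYG B=YBOB
After move 3 (F): F=GGRW U=WBWW R=RRBY D=YRYG L=OOOG
After move 4 (U): U=WWWB F=RRRW R=YBBY B=OOOB L=GGOG
Query 1: R[0] = Y
Query 2: L[0] = G
Query 3: R[2] = B
Query 4: D[2] = Y
Query 5: F[0] = R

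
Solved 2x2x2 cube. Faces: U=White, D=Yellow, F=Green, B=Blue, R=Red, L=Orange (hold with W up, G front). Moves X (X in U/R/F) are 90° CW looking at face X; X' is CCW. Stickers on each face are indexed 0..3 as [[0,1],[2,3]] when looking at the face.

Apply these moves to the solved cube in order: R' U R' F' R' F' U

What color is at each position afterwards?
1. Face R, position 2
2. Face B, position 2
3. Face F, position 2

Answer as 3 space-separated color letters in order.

Answer: W O W

Derivation:
After move 1 (R'): R=RRRR U=WBWB F=GWGW D=YGYG B=YBYB
After move 2 (U): U=WWBB F=RRGW R=YBRR B=OOYB L=GWOO
After move 3 (R'): R=BRYR U=WYBO F=RWGB D=YRYW B=GOGB
After move 4 (F'): F=WBRG U=WYBY R=RRYR D=WOYW L=GOOB
After move 5 (R'): R=RRRY U=WGBG F=WYRY D=WBYG B=WOOB
After move 6 (F'): F=YYWR U=WGRR R=BRWY D=OBYG L=GGOB
After move 7 (U): U=RWRG F=BRWR R=WOWY B=GGOB L=YYOB
Query 1: R[2] = W
Query 2: B[2] = O
Query 3: F[2] = W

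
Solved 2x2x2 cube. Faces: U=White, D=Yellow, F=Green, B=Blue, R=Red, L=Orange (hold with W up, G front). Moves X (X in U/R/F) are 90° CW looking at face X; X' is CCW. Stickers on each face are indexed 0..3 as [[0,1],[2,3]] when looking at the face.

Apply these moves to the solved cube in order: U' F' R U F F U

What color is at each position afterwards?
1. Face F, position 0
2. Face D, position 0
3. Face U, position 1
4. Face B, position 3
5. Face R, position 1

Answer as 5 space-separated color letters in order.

After move 1 (U'): U=WWWW F=OOGG R=GGRR B=RRBB L=BBOO
After move 2 (F'): F=OGOG U=WWGR R=YGYR D=BOYY L=BWOW
After move 3 (R): R=YYRG U=WGGG F=OOOY D=BBYR B=RRWB
After move 4 (U): U=GWGG F=YYOY R=RRRG B=BWWB L=OOOW
After move 5 (F): F=OYYY U=GWWO R=GRGG D=RRYR L=OBOB
After move 6 (F): F=YOYY U=GWBB R=WROG D=GGYR L=OROR
After move 7 (U): U=BGBW F=WRYY R=BWOG B=ORWB L=YOOR
Query 1: F[0] = W
Query 2: D[0] = G
Query 3: U[1] = G
Query 4: B[3] = B
Query 5: R[1] = W

Answer: W G G B W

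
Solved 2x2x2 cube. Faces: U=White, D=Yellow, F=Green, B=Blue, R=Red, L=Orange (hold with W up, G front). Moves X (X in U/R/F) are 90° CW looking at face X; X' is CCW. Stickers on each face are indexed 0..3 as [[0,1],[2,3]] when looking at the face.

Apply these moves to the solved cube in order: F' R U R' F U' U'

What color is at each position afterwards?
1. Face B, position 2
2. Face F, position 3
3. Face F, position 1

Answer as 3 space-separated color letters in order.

After move 1 (F'): F=GGGG U=WWRR R=YRYR D=OOYY L=OWOW
After move 2 (R): R=YYRR U=WGRG F=GOGY D=OBYB B=RBWB
After move 3 (U): U=RWGG F=YYGY R=RBRR B=OWWB L=GOOW
After move 4 (R'): R=BRRR U=RWGO F=YWGG D=OYYY B=BWBB
After move 5 (F): F=GYGW U=RWWO R=GROR D=RBYY L=GOOY
After move 6 (U'): U=WORW F=GOGW R=GYOR B=GRBB L=BWOY
After move 7 (U'): U=OWWR F=BWGW R=GOOR B=GYBB L=GROY
Query 1: B[2] = B
Query 2: F[3] = W
Query 3: F[1] = W

Answer: B W W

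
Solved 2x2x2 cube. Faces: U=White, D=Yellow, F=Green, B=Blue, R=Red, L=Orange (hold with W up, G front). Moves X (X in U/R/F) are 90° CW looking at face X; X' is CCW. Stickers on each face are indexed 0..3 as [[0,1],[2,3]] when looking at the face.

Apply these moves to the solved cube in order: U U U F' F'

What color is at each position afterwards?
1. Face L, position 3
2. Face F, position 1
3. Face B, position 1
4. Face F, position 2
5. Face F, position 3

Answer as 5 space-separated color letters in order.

After move 1 (U): U=WWWW F=RRGG R=BBRR B=OOBB L=GGOO
After move 2 (U): U=WWWW F=BBGG R=OORR B=GGBB L=RROO
After move 3 (U): U=WWWW F=OOGG R=GGRR B=RRBB L=BBOO
After move 4 (F'): F=OGOG U=WWGR R=YGYR D=BOYY L=BWOW
After move 5 (F'): F=GGOO U=WWYY R=OGBR D=WWYY L=BROG
Query 1: L[3] = G
Query 2: F[1] = G
Query 3: B[1] = R
Query 4: F[2] = O
Query 5: F[3] = O

Answer: G G R O O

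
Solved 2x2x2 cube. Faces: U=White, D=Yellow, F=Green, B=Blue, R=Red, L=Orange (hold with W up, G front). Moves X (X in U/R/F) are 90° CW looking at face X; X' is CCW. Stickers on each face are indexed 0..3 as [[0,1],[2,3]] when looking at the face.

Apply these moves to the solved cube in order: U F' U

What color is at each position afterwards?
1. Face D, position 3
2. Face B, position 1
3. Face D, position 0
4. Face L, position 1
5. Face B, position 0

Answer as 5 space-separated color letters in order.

After move 1 (U): U=WWWW F=RRGG R=BBRR B=OOBB L=GGOO
After move 2 (F'): F=RGRG U=WWBR R=YBYR D=GOYY L=GWOW
After move 3 (U): U=BWRW F=YBRG R=OOYR B=GWBB L=RGOW
Query 1: D[3] = Y
Query 2: B[1] = W
Query 3: D[0] = G
Query 4: L[1] = G
Query 5: B[0] = G

Answer: Y W G G G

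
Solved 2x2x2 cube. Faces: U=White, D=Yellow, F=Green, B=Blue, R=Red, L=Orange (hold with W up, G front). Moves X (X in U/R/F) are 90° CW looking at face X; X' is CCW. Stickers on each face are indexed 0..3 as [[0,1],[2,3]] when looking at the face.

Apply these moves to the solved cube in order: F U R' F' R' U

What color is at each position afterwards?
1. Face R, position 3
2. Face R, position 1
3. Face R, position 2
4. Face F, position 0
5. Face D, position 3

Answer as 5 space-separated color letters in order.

Answer: R Y R R G

Derivation:
After move 1 (F): F=GGGG U=WWOO R=WRWR D=RRYY L=OYOY
After move 2 (U): U=OWOW F=WRGG R=BBWR B=OYBB L=GGOY
After move 3 (R'): R=BRBW U=OBOO F=WWGW D=RRYG B=YYRB
After move 4 (F'): F=WWWG U=OBBB R=RRRW D=GYYG L=GOOO
After move 5 (R'): R=RWRR U=ORBY F=WBWB D=GWYG B=GYYB
After move 6 (U): U=BOYR F=RWWB R=GYRR B=GOYB L=WBOO
Query 1: R[3] = R
Query 2: R[1] = Y
Query 3: R[2] = R
Query 4: F[0] = R
Query 5: D[3] = G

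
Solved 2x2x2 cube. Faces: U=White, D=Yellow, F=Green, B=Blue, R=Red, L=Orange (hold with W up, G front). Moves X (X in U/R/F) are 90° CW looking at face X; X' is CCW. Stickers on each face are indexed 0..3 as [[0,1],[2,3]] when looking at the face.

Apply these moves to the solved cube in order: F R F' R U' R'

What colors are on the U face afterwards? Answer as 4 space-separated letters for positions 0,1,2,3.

After move 1 (F): F=GGGG U=WWOO R=WRWR D=RRYY L=OYOY
After move 2 (R): R=WWRR U=WGOG F=GRGY D=RBYB B=OBWB
After move 3 (F'): F=RYGG U=WGWR R=BWRR D=YYYB L=OGOO
After move 4 (R): R=RBRW U=WYWG F=RYGB D=YWYO B=RBGB
After move 5 (U'): U=YGWW F=OGGB R=RYRW B=RBGB L=RBOO
After move 6 (R'): R=YWRR U=YGWR F=OGGW D=YGYB B=OBWB
Query: U face = YGWR

Answer: Y G W R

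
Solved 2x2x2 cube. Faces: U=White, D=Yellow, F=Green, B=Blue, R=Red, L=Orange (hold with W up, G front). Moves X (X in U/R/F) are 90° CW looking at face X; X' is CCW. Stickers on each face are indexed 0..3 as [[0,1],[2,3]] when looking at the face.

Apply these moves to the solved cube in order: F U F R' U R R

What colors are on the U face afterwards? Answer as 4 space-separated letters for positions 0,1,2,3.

After move 1 (F): F=GGGG U=WWOO R=WRWR D=RRYY L=OYOY
After move 2 (U): U=OWOW F=WRGG R=BBWR B=OYBB L=GGOY
After move 3 (F): F=GWGR U=OWYG R=OBWR D=WBYY L=GROR
After move 4 (R'): R=BROW U=OBYO F=GWGG D=WWYR B=YYBB
After move 5 (U): U=YOOB F=BRGG R=YYOW B=GRBB L=GWOR
After move 6 (R): R=OYWY U=YROG F=BWGR D=WBYG B=BROB
After move 7 (R): R=WOYY U=YWOR F=BBGG D=WOYB B=GRRB
Query: U face = YWOR

Answer: Y W O R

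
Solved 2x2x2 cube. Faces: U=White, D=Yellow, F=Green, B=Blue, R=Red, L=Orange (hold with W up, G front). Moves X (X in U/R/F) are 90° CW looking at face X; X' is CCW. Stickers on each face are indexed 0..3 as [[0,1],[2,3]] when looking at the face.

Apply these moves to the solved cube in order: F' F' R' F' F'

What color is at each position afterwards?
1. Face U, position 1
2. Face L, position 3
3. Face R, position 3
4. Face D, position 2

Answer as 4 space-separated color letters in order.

After move 1 (F'): F=GGGG U=WWRR R=YRYR D=OOYY L=OWOW
After move 2 (F'): F=GGGG U=WWYY R=OROR D=WWYY L=OROR
After move 3 (R'): R=RROO U=WBYB F=GWGY D=WGYG B=YBWB
After move 4 (F'): F=WYGG U=WBRO R=GRWO D=RRYG L=OBOY
After move 5 (F'): F=YGWG U=WBGW R=RRRO D=BYYG L=OOOR
Query 1: U[1] = B
Query 2: L[3] = R
Query 3: R[3] = O
Query 4: D[2] = Y

Answer: B R O Y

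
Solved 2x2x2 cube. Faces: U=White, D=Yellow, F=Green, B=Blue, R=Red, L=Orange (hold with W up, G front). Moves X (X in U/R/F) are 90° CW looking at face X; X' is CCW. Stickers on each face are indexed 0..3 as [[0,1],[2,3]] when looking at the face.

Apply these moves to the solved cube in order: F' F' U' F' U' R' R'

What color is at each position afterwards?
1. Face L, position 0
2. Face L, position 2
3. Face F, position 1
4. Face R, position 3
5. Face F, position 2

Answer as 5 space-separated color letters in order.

After move 1 (F'): F=GGGG U=WWRR R=YRYR D=OOYY L=OWOW
After move 2 (F'): F=GGGG U=WWYY R=OROR D=WWYY L=OROR
After move 3 (U'): U=WYWY F=ORGG R=GGOR B=ORBB L=BBOR
After move 4 (F'): F=RGOG U=WYGO R=WGWR D=BRYY L=BYOW
After move 5 (U'): U=YOWG F=BYOG R=RGWR B=WGBB L=OROW
After move 6 (R'): R=GRRW U=YBWW F=BOOG D=BYYG B=YGRB
After move 7 (R'): R=RWGR U=YRWY F=BBOW D=BOYG B=GGYB
Query 1: L[0] = O
Query 2: L[2] = O
Query 3: F[1] = B
Query 4: R[3] = R
Query 5: F[2] = O

Answer: O O B R O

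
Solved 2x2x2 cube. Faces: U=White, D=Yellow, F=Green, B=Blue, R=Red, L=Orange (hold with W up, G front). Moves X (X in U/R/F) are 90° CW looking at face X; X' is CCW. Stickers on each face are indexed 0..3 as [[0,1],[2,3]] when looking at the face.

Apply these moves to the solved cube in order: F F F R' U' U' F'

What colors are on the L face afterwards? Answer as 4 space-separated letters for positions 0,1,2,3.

Answer: R W O B

Derivation:
After move 1 (F): F=GGGG U=WWOO R=WRWR D=RRYY L=OYOY
After move 2 (F): F=GGGG U=WWYY R=OROR D=WWYY L=OROR
After move 3 (F): F=GGGG U=WWRR R=YRYR D=OOYY L=OWOW
After move 4 (R'): R=RRYY U=WBRB F=GWGR D=OGYG B=YBOB
After move 5 (U'): U=BBWR F=OWGR R=GWYY B=RROB L=YBOW
After move 6 (U'): U=BRBW F=YBGR R=OWYY B=GWOB L=RROW
After move 7 (F'): F=BRYG U=BROY R=GWOY D=RWYG L=RWOB
Query: L face = RWOB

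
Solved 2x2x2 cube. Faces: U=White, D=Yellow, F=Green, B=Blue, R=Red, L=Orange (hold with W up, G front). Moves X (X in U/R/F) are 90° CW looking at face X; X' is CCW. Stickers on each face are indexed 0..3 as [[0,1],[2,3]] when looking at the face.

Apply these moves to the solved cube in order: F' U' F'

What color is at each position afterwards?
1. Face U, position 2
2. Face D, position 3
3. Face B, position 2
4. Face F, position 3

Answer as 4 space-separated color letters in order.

After move 1 (F'): F=GGGG U=WWRR R=YRYR D=OOYY L=OWOW
After move 2 (U'): U=WRWR F=OWGG R=GGYR B=YRBB L=BBOW
After move 3 (F'): F=WGOG U=WRGY R=OGOR D=BWYY L=BROW
Query 1: U[2] = G
Query 2: D[3] = Y
Query 3: B[2] = B
Query 4: F[3] = G

Answer: G Y B G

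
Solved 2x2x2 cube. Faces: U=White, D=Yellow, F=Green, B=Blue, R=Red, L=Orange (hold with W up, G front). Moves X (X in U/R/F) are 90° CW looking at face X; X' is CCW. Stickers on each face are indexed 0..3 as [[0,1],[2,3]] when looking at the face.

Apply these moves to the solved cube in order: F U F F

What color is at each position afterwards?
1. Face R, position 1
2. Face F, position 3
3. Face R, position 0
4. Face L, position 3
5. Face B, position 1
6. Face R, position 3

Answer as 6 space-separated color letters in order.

After move 1 (F): F=GGGG U=WWOO R=WRWR D=RRYY L=OYOY
After move 2 (U): U=OWOW F=WRGG R=BBWR B=OYBB L=GGOY
After move 3 (F): F=GWGR U=OWYG R=OBWR D=WBYY L=GROR
After move 4 (F): F=GGRW U=OWRR R=YBGR D=WOYY L=GWOB
Query 1: R[1] = B
Query 2: F[3] = W
Query 3: R[0] = Y
Query 4: L[3] = B
Query 5: B[1] = Y
Query 6: R[3] = R

Answer: B W Y B Y R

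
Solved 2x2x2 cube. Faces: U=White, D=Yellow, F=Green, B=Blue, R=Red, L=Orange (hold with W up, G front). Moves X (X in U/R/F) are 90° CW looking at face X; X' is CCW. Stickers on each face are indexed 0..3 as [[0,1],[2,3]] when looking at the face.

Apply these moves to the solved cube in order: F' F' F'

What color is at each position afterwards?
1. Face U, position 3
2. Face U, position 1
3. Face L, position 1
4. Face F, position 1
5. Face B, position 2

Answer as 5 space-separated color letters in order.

After move 1 (F'): F=GGGG U=WWRR R=YRYR D=OOYY L=OWOW
After move 2 (F'): F=GGGG U=WWYY R=OROR D=WWYY L=OROR
After move 3 (F'): F=GGGG U=WWOO R=WRWR D=RRYY L=OYOY
Query 1: U[3] = O
Query 2: U[1] = W
Query 3: L[1] = Y
Query 4: F[1] = G
Query 5: B[2] = B

Answer: O W Y G B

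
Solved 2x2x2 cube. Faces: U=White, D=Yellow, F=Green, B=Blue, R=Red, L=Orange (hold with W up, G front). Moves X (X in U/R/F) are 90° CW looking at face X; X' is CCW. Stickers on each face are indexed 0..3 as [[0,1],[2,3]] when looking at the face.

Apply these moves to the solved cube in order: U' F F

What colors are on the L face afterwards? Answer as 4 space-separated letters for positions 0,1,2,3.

After move 1 (U'): U=WWWW F=OOGG R=GGRR B=RRBB L=BBOO
After move 2 (F): F=GOGO U=WWOB R=WGWR D=RGYY L=BYOY
After move 3 (F): F=GGOO U=WWYY R=OGBR D=WWYY L=BROG
Query: L face = BROG

Answer: B R O G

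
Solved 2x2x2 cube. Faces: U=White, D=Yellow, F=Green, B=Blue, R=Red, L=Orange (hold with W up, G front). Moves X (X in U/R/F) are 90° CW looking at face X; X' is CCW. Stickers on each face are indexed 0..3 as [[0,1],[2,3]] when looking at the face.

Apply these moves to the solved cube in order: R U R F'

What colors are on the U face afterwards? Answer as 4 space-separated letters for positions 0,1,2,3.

Answer: W R R R

Derivation:
After move 1 (R): R=RRRR U=WGWG F=GYGY D=YBYB B=WBWB
After move 2 (U): U=WWGG F=RRGY R=WBRR B=OOWB L=GYOO
After move 3 (R): R=RWRB U=WRGY F=RBGB D=YWYO B=GOWB
After move 4 (F'): F=BBRG U=WRRR R=WWYB D=YOYO L=GYOG
Query: U face = WRRR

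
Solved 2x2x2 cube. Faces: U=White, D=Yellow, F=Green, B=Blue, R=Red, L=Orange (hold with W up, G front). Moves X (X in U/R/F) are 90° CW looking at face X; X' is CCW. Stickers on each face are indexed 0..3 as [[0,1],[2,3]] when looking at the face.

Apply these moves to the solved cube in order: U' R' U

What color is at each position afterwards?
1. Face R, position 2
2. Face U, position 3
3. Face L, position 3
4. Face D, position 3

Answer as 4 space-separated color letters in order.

After move 1 (U'): U=WWWW F=OOGG R=GGRR B=RRBB L=BBOO
After move 2 (R'): R=GRGR U=WBWR F=OWGW D=YOYG B=YRYB
After move 3 (U): U=WWRB F=GRGW R=YRGR B=BBYB L=OWOO
Query 1: R[2] = G
Query 2: U[3] = B
Query 3: L[3] = O
Query 4: D[3] = G

Answer: G B O G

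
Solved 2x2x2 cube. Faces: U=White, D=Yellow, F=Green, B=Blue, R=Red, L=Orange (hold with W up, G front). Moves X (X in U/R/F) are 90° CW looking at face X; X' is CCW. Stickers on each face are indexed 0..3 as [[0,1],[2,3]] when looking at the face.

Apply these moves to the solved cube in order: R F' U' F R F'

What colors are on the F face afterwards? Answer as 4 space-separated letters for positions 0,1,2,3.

After move 1 (R): R=RRRR U=WGWG F=GYGY D=YBYB B=WBWB
After move 2 (F'): F=YYGG U=WGRR R=BRYR D=OOYB L=OGOW
After move 3 (U'): U=GRWR F=OGGG R=YYYR B=BRWB L=WBOW
After move 4 (F): F=GOGG U=GRWB R=WYRR D=YYYB L=WOOO
After move 5 (R): R=RWRY U=GOWG F=GYGB D=YWYB B=BRRB
After move 6 (F'): F=YBGG U=GORR R=WWYY D=OOYB L=WGOW
Query: F face = YBGG

Answer: Y B G G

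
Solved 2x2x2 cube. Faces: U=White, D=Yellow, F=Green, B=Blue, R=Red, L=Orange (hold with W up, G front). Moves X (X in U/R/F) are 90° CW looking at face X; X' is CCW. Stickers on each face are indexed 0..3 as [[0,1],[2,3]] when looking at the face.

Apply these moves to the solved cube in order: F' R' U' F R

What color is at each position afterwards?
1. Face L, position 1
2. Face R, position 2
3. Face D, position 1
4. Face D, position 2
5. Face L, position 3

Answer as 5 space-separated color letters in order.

Answer: O Y O Y G

Derivation:
After move 1 (F'): F=GGGG U=WWRR R=YRYR D=OOYY L=OWOW
After move 2 (R'): R=RRYY U=WBRB F=GWGR D=OGYG B=YBOB
After move 3 (U'): U=BBWR F=OWGR R=GWYY B=RROB L=YBOW
After move 4 (F): F=GORW U=BBWB R=WWRY D=YGYG L=YOOG
After move 5 (R): R=RWYW U=BOWW F=GGRG D=YOYR B=BRBB
Query 1: L[1] = O
Query 2: R[2] = Y
Query 3: D[1] = O
Query 4: D[2] = Y
Query 5: L[3] = G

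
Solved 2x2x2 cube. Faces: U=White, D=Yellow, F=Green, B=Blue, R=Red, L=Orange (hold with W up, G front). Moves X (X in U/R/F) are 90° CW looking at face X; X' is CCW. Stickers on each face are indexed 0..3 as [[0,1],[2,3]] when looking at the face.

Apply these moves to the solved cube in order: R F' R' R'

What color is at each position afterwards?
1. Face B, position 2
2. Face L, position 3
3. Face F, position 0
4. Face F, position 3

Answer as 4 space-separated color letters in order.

After move 1 (R): R=RRRR U=WGWG F=GYGY D=YBYB B=WBWB
After move 2 (F'): F=YYGG U=WGRR R=BRYR D=OOYB L=OGOW
After move 3 (R'): R=RRBY U=WWRW F=YGGR D=OYYG B=BBOB
After move 4 (R'): R=RYRB U=WORB F=YWGW D=OGYR B=GBYB
Query 1: B[2] = Y
Query 2: L[3] = W
Query 3: F[0] = Y
Query 4: F[3] = W

Answer: Y W Y W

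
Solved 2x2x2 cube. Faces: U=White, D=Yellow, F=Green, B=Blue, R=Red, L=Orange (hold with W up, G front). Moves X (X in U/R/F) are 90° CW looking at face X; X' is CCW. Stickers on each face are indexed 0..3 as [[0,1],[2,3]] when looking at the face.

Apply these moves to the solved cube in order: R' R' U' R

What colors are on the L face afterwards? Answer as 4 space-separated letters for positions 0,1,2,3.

After move 1 (R'): R=RRRR U=WBWB F=GWGW D=YGYG B=YBYB
After move 2 (R'): R=RRRR U=WYWY F=GBGB D=YWYW B=GBGB
After move 3 (U'): U=YYWW F=OOGB R=GBRR B=RRGB L=GBOO
After move 4 (R): R=RGRB U=YOWB F=OWGW D=YGYR B=WRYB
Query: L face = GBOO

Answer: G B O O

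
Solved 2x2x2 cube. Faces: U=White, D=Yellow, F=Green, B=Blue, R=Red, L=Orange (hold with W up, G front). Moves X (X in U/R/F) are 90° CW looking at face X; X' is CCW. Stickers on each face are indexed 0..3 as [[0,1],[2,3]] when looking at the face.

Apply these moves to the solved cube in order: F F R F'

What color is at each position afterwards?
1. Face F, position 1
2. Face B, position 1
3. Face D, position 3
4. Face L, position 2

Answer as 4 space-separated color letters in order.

After move 1 (F): F=GGGG U=WWOO R=WRWR D=RRYY L=OYOY
After move 2 (F): F=GGGG U=WWYY R=OROR D=WWYY L=OROR
After move 3 (R): R=OORR U=WGYG F=GWGY D=WBYB B=YBWB
After move 4 (F'): F=WYGG U=WGOR R=BOWR D=RRYB L=OGOY
Query 1: F[1] = Y
Query 2: B[1] = B
Query 3: D[3] = B
Query 4: L[2] = O

Answer: Y B B O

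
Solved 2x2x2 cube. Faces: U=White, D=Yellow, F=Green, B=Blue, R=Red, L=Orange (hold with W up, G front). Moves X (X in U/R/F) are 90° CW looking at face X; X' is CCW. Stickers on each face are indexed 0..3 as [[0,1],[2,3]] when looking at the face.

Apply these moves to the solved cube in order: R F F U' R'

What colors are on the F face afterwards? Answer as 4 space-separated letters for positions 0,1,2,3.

After move 1 (R): R=RRRR U=WGWG F=GYGY D=YBYB B=WBWB
After move 2 (F): F=GGYY U=WGOO R=WRGR D=RRYB L=OYOB
After move 3 (F): F=YGYG U=WGBY R=OROR D=GWYB L=OROR
After move 4 (U'): U=GYWB F=ORYG R=YGOR B=ORWB L=WBOR
After move 5 (R'): R=GRYO U=GWWO F=OYYB D=GRYG B=BRWB
Query: F face = OYYB

Answer: O Y Y B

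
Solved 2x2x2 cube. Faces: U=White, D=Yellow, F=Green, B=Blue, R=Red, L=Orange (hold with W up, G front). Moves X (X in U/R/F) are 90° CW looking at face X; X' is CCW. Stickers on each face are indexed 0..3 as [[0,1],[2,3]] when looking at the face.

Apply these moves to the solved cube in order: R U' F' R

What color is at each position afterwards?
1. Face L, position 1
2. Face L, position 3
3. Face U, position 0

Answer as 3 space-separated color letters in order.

Answer: W W G

Derivation:
After move 1 (R): R=RRRR U=WGWG F=GYGY D=YBYB B=WBWB
After move 2 (U'): U=GGWW F=OOGY R=GYRR B=RRWB L=WBOO
After move 3 (F'): F=OYOG U=GGGR R=BYYR D=BOYB L=WWOW
After move 4 (R): R=YBRY U=GYGG F=OOOB D=BWYR B=RRGB
Query 1: L[1] = W
Query 2: L[3] = W
Query 3: U[0] = G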